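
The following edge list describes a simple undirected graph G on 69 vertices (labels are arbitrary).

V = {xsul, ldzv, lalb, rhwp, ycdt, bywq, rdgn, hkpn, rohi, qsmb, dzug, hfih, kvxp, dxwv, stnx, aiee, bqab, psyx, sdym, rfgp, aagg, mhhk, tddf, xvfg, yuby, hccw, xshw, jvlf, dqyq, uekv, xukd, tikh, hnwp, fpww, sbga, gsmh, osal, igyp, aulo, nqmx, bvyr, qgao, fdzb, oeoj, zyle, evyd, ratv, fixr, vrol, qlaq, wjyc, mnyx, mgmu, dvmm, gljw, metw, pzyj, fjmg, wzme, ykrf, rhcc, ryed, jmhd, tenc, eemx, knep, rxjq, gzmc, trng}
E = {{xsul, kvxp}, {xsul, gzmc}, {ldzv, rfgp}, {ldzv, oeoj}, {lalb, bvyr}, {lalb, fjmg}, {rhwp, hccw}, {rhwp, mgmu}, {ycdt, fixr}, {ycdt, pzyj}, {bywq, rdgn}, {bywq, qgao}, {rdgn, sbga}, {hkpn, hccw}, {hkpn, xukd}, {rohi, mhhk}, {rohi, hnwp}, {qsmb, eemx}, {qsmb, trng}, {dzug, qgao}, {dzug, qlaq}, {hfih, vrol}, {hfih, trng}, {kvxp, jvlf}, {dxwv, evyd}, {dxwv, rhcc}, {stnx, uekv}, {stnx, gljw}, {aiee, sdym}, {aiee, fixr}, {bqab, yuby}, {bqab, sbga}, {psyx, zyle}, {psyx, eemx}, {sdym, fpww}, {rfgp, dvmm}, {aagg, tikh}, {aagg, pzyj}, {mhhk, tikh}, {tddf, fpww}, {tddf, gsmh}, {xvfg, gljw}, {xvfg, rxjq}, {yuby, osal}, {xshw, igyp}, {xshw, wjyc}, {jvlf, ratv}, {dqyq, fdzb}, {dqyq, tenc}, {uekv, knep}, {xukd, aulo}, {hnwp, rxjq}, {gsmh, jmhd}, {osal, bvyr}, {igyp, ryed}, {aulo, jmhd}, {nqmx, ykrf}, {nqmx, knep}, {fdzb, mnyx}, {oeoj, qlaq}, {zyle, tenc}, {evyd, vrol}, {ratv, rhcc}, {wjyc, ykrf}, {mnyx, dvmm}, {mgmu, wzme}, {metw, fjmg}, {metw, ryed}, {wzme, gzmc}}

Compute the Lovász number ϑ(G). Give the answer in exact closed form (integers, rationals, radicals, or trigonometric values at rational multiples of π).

69*cos(pi/69)/(cos(pi/69) + 1)

deg(fdzb) = 2; N(fdzb) = {dqyq, mnyx}.
deg(xshw) = 2; N(xshw) = {igyp, wjyc}.
N(jvlf) = {kvxp, ratv}, |N(jvlf)| = 2.
N(gzmc) = {xsul, wzme}, |N(gzmc)| = 2.
deg(v) = 2 for all v (|V|=69); this is C_{69}, the 69-cycle.
The 35 distinct eigenvalues: [2.0, 1.9917, 1.9669, 1.9258, 1.8688, 1.7963, 1.7088, 1.6073, 1.4924, 1.3651, 1.2265, 1.0778, 0.9201, 0.7548, 0.5833, 0.4069, 0.2272, 0.0455, -0.1365, -0.3174, -0.4956, -0.6698, -0.8384, -1.0, -1.1534, -1.2972, -1.4302, -1.5514, -1.6598, -1.7544, -1.8344, -1.8993, -1.9484, -1.9814, -1.9979].
−69·(-2*cos(pi/69)) / ((2)−(-2*cos(pi/69))) = 69*cos(pi/69)/(cos(pi/69) + 1) = ϑ(G).
≈ 34.48211 (to 5 d.p.).
Sandwich: α(G)=34 ≤ ϑ(G)=69*cos(pi/69)/(cos(pi/69) + 1) ≤ χ(Ḡ)=35 (both strict).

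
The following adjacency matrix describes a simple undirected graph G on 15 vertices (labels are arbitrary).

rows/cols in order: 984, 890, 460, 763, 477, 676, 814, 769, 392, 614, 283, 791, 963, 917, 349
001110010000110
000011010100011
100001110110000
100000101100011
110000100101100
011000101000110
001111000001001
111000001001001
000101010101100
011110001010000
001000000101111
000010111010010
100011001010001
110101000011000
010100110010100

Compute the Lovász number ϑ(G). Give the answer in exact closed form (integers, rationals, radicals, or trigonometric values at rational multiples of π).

N(890) = {477, 676, 769, 614, 917, 349}, |N(890)| = 6.
Vertex 984 has 6 neighbors: 460, 763, 477, 769, 963, 917.
Vertex 917 has 6 neighbors: 984, 890, 763, 676, 283, 791.
N(963) = {984, 477, 676, 392, 283, 349}, |N(963)| = 6.
15-vertex 6-regular graph: Kneser K(6,2) on C(6,2)=15 vertices.
The 3 distinct eigenvalues: [6.0, 1.0, -3.0].
Lovász (edge-transitive): ϑ = −15·(-3)/((6)−(-3)) = 5.
Numerically 5.00000.

5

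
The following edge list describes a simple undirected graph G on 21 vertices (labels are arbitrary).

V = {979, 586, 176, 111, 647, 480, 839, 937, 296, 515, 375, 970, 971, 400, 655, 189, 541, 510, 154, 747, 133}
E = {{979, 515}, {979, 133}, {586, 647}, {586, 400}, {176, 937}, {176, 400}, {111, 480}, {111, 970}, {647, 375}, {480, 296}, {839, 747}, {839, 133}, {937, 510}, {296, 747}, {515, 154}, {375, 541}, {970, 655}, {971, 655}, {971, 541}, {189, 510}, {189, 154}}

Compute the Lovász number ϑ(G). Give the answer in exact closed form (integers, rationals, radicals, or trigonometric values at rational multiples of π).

21*cos(pi/21)/(cos(pi/21) + 1)

Vertex 647 has 2 neighbors: 586, 375.
deg(111) = 2; N(111) = {480, 970}.
deg(510) = 2; N(510) = {937, 189}.
Vertex 189 has 2 neighbors: 510, 154.
G on 21 vertices is 2-regular; a single 21-cycle (edge-transitive).
Distinct eigenvalues (to 4 d.p.): [2.0, 1.9111, 1.6525, 1.247, 0.7307, 0.1495, -0.445, -1.0, -1.4661, -1.8019, -1.9777].
With N=21: ϑ(G) = 21·(-(-1)*2*cos(pi/21))/(2−(-2*cos(pi/21))) = 21*cos(pi/21)/(cos(pi/21) + 1).
≈ 10.44103253 (to 8 d.p.).
α=10, χ(Ḡ)=11; ϑ=21*cos(pi/21)/(cos(pi/21) + 1) lies between (both strict).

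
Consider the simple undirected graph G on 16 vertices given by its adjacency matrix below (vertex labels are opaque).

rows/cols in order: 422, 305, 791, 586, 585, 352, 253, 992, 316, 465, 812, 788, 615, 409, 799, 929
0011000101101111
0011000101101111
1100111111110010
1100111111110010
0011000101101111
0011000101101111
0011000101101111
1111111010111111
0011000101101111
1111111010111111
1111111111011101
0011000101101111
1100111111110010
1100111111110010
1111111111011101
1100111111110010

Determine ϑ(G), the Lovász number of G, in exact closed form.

7

Vertex 929 has 11 neighbors: 422, 305, 585, 352, 253, 992, 316, 465, 812, 788, 799.
Vertex 305 has 9 neighbors: 791, 586, 992, 465, 812, 615, 409, 799, 929.
Vertex 586 has 11 neighbors: 422, 305, 585, 352, 253, 992, 316, 465, 812, 788, 799.
Vertex 352 has 9 neighbors: 791, 586, 992, 465, 812, 615, 409, 799, 929.
K_{7,5,2,2} (perfect); ϑ(G) = α(G) = max{7,5,2,2} = 7.
≈ 7.00000000 (to 8 d.p.).
7 ≤ 7 ≤ 7: collapsed.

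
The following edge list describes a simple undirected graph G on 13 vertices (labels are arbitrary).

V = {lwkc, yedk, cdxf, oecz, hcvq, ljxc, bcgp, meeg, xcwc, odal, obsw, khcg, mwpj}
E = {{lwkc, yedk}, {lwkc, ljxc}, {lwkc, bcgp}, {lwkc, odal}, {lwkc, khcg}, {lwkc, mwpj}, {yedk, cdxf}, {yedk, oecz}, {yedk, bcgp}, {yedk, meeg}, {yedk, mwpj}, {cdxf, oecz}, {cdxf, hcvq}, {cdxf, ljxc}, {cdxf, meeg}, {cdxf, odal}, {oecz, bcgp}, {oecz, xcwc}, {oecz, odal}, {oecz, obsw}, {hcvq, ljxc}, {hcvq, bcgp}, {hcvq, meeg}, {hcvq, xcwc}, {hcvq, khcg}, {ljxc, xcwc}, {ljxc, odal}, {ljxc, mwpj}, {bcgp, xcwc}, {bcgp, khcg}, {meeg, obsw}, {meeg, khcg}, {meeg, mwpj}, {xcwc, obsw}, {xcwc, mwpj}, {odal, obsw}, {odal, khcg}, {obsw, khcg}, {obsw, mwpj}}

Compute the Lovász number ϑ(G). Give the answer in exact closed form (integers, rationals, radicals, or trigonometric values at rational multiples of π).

sqrt(13)

deg(yedk) = 6; N(yedk) = {lwkc, cdxf, oecz, bcgp, meeg, mwpj}.
deg(hcvq) = 6; N(hcvq) = {cdxf, ljxc, bcgp, meeg, xcwc, khcg}.
deg(odal) = 6; N(odal) = {lwkc, cdxf, oecz, ljxc, obsw, khcg}.
Vertex cdxf has 6 neighbors: yedk, oecz, hcvq, ljxc, meeg, odal.
Every vertex has degree 6 (N=13); Paley(13): SR with (k,λ,μ)=(6,2,3).
spec(A) ≈ [6.0, 1.302776, -2.302776] (distinct, 6 d.p.).
With N=13: ϑ(G) = 13·(-(-sqrt(13)/2 - 1/2))/(6−(-sqrt(13)/2 - 1/2)) = sqrt(13).
= 3.60555128… (decimal).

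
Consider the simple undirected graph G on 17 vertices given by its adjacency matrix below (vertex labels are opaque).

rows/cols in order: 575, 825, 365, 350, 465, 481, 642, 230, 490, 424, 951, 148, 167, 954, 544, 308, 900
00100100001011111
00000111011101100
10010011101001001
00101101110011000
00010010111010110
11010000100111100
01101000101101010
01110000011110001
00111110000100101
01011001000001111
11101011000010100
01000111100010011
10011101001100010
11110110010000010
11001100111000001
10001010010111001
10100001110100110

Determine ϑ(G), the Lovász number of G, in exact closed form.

sqrt(17)

Vertex 900 has 8 neighbors: 575, 365, 230, 490, 424, 148, 544, 308.
N(365) = {575, 350, 642, 230, 490, 951, 954, 900}, |N(365)| = 8.
N(167) = {575, 350, 465, 481, 230, 951, 148, 308}, |N(167)| = 8.
Vertex 825 has 8 neighbors: 481, 642, 230, 424, 951, 148, 954, 544.
deg(v) = 8 for all v (|V|=17); SR(17,8,3,4) — a Paley graph.
A has 3 distinct eigenvalues ≈ [8.0, 1.561553, -2.561553].
Lovász: ϑ = −17(-sqrt(17)/2 - 1/2)/(8+-(-sqrt(17)/2 - 1/2)) = sqrt(17).
= 4.123105626… (decimal).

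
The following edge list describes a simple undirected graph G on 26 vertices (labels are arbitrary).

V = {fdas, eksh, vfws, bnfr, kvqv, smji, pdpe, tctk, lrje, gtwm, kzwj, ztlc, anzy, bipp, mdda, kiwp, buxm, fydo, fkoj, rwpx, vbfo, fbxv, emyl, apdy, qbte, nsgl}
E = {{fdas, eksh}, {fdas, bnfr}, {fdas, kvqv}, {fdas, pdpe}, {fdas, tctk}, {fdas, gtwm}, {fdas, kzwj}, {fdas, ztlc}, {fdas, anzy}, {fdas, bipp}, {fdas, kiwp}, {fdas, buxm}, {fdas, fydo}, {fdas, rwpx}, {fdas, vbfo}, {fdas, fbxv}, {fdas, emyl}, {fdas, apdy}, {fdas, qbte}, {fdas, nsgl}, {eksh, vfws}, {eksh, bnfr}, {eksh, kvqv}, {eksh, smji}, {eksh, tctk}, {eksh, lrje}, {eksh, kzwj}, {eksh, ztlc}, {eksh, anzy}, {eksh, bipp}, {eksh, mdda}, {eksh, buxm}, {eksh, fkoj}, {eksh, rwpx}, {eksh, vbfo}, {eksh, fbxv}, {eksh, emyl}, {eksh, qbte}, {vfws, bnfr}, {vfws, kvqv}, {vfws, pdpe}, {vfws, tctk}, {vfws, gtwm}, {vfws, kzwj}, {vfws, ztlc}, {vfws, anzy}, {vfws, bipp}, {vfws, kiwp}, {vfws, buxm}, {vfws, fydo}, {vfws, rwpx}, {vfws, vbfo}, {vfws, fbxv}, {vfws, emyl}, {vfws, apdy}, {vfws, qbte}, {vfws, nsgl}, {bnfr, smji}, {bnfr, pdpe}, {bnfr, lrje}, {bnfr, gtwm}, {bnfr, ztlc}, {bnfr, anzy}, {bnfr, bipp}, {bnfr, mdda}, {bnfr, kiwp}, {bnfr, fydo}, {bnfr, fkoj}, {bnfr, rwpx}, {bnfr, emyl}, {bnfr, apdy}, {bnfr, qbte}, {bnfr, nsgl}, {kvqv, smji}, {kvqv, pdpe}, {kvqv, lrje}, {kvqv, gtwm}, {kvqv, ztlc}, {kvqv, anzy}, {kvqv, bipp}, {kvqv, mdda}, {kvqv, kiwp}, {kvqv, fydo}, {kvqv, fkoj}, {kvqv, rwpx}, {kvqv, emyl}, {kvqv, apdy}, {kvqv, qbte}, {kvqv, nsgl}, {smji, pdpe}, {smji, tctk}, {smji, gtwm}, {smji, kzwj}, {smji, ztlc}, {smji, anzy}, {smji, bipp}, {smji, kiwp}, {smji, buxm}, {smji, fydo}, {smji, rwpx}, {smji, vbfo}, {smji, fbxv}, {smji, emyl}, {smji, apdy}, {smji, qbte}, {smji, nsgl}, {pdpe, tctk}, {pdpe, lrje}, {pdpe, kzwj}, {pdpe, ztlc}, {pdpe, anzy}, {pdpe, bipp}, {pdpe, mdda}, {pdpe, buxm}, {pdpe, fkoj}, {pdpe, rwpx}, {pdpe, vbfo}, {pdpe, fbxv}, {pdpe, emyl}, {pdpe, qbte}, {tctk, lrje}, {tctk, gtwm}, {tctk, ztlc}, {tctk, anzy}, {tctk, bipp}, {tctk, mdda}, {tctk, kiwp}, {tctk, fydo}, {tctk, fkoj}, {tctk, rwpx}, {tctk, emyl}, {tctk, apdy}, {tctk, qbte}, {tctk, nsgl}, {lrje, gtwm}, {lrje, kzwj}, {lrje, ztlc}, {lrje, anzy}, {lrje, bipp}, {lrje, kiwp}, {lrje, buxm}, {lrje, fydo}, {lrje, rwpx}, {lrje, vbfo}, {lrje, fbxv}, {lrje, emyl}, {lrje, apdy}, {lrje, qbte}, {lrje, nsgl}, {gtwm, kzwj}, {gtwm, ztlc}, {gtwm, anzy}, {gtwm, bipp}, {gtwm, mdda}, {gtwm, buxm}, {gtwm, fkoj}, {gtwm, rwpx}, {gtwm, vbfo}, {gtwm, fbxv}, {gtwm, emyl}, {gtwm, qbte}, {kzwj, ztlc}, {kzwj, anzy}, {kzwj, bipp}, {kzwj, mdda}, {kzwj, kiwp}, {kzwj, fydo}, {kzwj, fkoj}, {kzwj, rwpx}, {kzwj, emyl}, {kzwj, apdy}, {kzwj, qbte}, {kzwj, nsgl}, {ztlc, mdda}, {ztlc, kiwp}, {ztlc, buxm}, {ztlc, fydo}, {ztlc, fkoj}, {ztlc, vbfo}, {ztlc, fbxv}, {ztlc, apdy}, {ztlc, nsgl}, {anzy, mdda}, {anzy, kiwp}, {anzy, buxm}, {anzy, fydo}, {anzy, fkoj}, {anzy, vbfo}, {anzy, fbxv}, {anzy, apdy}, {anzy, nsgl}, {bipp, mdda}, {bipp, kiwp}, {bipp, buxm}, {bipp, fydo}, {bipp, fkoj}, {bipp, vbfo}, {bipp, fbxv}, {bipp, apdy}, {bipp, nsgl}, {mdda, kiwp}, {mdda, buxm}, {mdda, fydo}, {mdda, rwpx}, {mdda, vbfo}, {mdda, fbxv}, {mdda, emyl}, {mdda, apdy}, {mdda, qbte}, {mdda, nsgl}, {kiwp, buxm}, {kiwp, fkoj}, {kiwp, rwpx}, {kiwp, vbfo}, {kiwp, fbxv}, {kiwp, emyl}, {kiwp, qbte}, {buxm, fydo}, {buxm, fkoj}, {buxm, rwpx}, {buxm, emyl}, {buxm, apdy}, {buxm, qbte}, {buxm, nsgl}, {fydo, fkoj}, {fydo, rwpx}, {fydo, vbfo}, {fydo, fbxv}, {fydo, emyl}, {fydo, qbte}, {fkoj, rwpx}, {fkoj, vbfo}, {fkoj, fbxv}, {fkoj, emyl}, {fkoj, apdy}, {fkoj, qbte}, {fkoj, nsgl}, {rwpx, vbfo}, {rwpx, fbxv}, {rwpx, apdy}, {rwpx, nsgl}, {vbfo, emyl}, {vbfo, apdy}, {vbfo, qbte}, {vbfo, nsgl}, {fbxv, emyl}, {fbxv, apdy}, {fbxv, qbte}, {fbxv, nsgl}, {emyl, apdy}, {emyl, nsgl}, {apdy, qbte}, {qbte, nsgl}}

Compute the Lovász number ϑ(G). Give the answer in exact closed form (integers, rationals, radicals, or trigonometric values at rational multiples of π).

7

N(smji) = {eksh, bnfr, kvqv, pdpe, tctk, gtwm, kzwj, ztlc, anzy, bipp, kiwp, buxm, fydo, rwpx, vbfo, fbxv, emyl, apdy, qbte, nsgl}, |N(smji)| = 20.
N(mdda) = {eksh, bnfr, kvqv, pdpe, tctk, gtwm, kzwj, ztlc, anzy, bipp, kiwp, buxm, fydo, rwpx, vbfo, fbxv, emyl, apdy, qbte, nsgl}, |N(mdda)| = 20.
deg(emyl) = 20; N(emyl) = {fdas, eksh, vfws, bnfr, kvqv, smji, pdpe, tctk, lrje, gtwm, kzwj, mdda, kiwp, buxm, fydo, fkoj, vbfo, fbxv, apdy, nsgl}.
deg(apdy) = 19; N(apdy) = {fdas, vfws, bnfr, kvqv, smji, tctk, lrje, kzwj, ztlc, anzy, bipp, mdda, buxm, fkoj, rwpx, vbfo, fbxv, emyl, qbte}.
K_{7,7,6,6} (perfect); ϑ(G) = α(G) = max{7,7,6,6} = 7.
ϑ(G) ≈ 7.000000000.
Check 7 ≤ 7 ≤ 7: collapsed.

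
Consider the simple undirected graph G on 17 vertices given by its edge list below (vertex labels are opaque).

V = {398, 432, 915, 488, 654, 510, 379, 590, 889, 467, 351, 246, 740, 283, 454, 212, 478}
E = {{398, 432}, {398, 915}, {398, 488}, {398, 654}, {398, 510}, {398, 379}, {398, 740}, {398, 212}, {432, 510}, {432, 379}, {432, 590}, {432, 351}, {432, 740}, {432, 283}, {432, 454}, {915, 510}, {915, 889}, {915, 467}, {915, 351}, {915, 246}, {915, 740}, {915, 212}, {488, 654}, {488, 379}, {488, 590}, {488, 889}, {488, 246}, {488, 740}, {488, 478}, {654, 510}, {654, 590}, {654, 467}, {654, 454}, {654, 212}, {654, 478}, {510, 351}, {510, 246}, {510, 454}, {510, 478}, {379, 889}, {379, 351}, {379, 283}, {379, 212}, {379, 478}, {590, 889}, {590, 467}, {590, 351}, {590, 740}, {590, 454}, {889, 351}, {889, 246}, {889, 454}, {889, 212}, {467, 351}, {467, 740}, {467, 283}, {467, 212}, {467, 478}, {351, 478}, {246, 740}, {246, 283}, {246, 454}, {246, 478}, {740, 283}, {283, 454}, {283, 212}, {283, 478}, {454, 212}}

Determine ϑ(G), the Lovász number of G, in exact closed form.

Vertex 454 has 8 neighbors: 432, 654, 510, 590, 889, 246, 283, 212.
Vertex 379 has 8 neighbors: 398, 432, 488, 889, 351, 283, 212, 478.
N(478) = {488, 654, 510, 379, 467, 351, 246, 283}, |N(478)| = 8.
N(283) = {432, 379, 467, 246, 740, 454, 212, 478}, |N(283)| = 8.
8-regular, N=17; Paley(17): SR with (k,λ,μ)=(8,3,4).
A has 3 distinct eigenvalues ≈ [8.0, 1.561553, -2.561553].
−17·(-sqrt(17)/2 - 1/2) / ((8)−(-sqrt(17)/2 - 1/2)) = sqrt(17) = ϑ(G).
ϑ(G) ≈ 4.123105626.

sqrt(17)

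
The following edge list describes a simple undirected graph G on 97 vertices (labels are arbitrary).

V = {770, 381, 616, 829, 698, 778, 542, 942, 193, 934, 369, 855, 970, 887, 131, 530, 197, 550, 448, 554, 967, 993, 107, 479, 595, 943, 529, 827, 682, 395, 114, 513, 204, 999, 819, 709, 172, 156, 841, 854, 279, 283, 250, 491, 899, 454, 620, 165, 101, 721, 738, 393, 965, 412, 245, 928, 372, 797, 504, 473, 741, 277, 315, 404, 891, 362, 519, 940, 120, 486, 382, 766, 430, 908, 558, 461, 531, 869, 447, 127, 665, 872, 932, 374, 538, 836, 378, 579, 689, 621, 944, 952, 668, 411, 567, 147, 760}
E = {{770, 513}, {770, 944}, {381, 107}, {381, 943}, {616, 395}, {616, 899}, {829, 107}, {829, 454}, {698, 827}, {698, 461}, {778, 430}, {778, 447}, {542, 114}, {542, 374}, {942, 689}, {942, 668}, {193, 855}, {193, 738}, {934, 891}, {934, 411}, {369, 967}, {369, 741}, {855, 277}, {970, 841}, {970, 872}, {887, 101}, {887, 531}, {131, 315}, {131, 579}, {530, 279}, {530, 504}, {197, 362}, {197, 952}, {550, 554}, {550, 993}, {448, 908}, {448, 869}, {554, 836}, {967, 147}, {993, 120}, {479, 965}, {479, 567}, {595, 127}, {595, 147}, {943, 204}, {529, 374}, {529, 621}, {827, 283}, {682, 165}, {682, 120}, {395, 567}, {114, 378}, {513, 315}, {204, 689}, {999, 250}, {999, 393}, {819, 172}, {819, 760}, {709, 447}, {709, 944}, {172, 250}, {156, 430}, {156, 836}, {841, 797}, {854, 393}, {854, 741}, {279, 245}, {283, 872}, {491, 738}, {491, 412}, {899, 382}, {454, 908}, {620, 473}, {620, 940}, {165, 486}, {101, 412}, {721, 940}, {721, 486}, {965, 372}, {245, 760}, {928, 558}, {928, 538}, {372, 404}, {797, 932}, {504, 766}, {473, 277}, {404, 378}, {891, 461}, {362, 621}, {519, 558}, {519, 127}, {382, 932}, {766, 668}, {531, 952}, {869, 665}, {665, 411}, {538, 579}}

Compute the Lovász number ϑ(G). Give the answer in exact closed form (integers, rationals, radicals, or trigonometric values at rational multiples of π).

Vertex 245 has 2 neighbors: 279, 760.
N(504) = {530, 766}, |N(504)| = 2.
N(698) = {827, 461}, |N(698)| = 2.
N(855) = {193, 277}, |N(855)| = 2.
deg(v) = 2 for all v (|V|=97); this is C_{97}, the 97-cycle.
spec(A) ≈ [2.0, 1.9958, 1.9832, 1.9624, 1.9332, 1.896, 1.8508, 1.7979, 1.7374, 1.6697, 1.5949, 1.5134, 1.4256, 1.3318, 1.2325, 1.1279, 1.0186, 0.9051, 0.7878, 0.6671, 0.5437, 0.4179, 0.2905, 0.1618, 0.0324, -0.0971, -0.2262, -0.3544, -0.481, -0.6057, -0.7278, -0.8469, -0.9624, -1.0738, -1.1808, -1.2828, -1.3794, -1.4703, -1.555, -1.6331, -1.7044, -1.7686, -1.8253, -1.8744, -1.9156, -1.9488, -1.9738, -1.9906, -1.999] (distinct, 4 d.p.).
With N=97: ϑ(G) = 97·(-(-1)*2*cos(pi/97))/(2−(-2*cos(pi/97))) = 97*cos(pi/97)/(cos(pi/97) + 1).
Numerically 48.48727921.
Lovász sandwich 48 ≤ 97*cos(pi/97)/(cos(pi/97) + 1) ≤ 49: both strict.

97*cos(pi/97)/(cos(pi/97) + 1)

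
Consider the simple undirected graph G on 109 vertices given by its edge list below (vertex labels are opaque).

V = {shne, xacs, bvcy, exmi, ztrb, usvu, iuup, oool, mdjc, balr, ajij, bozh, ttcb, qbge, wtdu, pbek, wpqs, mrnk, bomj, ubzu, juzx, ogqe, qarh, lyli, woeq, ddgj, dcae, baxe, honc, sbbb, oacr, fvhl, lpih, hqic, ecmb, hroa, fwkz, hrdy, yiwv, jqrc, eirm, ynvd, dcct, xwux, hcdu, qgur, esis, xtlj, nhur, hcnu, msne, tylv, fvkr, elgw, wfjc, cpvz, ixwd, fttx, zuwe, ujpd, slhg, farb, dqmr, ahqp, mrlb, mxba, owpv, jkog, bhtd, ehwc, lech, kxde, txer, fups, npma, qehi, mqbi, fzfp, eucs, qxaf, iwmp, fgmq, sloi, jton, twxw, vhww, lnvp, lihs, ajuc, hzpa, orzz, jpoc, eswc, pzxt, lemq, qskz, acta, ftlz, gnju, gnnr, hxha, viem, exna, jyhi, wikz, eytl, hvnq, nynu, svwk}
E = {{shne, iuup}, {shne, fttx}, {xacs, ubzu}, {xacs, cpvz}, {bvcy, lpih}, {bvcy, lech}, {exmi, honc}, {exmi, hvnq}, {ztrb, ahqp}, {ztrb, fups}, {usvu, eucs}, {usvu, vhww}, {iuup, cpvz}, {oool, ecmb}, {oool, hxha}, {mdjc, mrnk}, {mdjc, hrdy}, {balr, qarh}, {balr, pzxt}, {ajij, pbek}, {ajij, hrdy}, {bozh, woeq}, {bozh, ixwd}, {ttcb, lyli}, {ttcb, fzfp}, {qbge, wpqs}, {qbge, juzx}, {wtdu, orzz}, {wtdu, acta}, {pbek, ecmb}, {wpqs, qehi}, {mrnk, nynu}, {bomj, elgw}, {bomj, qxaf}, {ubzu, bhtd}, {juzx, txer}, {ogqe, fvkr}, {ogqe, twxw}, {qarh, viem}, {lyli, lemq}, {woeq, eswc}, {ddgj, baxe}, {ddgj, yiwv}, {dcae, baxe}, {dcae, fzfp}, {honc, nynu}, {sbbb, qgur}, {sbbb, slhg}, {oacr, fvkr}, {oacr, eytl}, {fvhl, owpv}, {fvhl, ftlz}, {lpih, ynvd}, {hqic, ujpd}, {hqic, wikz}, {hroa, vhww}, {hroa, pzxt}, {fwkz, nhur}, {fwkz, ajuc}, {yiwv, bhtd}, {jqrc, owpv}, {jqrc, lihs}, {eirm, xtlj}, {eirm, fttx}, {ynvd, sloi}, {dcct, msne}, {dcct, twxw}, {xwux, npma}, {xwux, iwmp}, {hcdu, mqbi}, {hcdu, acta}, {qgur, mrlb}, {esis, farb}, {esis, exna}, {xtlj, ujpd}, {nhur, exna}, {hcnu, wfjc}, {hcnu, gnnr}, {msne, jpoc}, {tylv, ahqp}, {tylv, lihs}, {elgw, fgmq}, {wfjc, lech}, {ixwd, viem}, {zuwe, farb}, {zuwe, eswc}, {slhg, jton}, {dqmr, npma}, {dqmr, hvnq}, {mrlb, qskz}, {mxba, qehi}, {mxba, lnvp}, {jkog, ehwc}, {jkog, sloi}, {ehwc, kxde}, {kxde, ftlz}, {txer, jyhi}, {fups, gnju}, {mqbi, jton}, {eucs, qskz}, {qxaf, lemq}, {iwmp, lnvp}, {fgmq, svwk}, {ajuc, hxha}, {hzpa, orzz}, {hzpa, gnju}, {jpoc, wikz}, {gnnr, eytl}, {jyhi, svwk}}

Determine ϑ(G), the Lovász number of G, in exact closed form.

109*cos(pi/109)/(cos(pi/109) + 1)

deg(tylv) = 2; N(tylv) = {ahqp, lihs}.
Vertex fzfp has 2 neighbors: ttcb, dcae.
N(elgw) = {bomj, fgmq}, |N(elgw)| = 2.
N(nhur) = {fwkz, exna}, |N(nhur)| = 2.
G on 109 vertices is 2-regular; the odd cycle C_{109}.
Distinct eigenvalues (to 5 d.p.): [2.0, 1.99668, 1.98672, 1.97017, 1.94707, 1.9175, 1.88157, 1.83938, 1.79108, 1.73683, 1.67682, 1.61123, 1.54029, 1.46424, 1.38332, 1.2978, 1.20797, 1.11413, 1.01659, 0.91568, 0.81172, 0.70506, 0.59606, 0.48509, 0.3725, 0.25867, 0.14399, 0.02882, -0.08644, -0.20141, -0.31572, -0.42897, -0.5408, -0.65083, -0.7587, -0.86406, -0.96654, -1.06581, -1.16154, -1.25341, -1.34111, -1.42437, -1.50289, -1.57642, -1.64471, -1.70754, -1.76469, -1.81598, -1.86125, -1.90032, -1.93309, -1.95943, -1.97927, -1.99253, -1.99917].
Lovász: ϑ = −109(-2*cos(pi/109))/(2+-(-1)*2*cos(pi/109)) = 109*cos(pi/109)/(cos(pi/109) + 1).
≈ 54.48868008 (to 8 d.p.).
α=54, χ(Ḡ)=55; ϑ=109*cos(pi/109)/(cos(pi/109) + 1) lies between (both strict).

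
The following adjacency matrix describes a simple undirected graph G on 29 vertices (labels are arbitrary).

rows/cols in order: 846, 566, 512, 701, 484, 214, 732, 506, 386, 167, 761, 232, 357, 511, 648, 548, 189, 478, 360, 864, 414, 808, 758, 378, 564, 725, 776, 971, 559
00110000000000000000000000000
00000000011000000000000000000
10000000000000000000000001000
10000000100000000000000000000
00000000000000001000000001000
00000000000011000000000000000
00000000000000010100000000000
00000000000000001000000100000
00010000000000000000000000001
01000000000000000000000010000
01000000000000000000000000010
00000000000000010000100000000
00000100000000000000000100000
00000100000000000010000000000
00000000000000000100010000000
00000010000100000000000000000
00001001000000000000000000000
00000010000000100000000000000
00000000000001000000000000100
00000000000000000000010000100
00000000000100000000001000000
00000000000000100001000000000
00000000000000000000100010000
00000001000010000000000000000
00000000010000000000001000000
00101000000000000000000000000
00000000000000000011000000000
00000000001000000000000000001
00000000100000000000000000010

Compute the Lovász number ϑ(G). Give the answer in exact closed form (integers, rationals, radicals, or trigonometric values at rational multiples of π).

29*cos(pi/29)/(cos(pi/29) + 1)

N(360) = {511, 776}, |N(360)| = 2.
Vertex 414 has 2 neighbors: 232, 758.
deg(776) = 2; N(776) = {360, 864}.
Vertex 559 has 2 neighbors: 386, 971.
deg(v) = 2 for all v (|V|=29); this is C_{29}, the 29-cycle.
Distinct eigenvalues (to 4 d.p.): [2.0, 1.9532, 1.8152, 1.5922, 1.2948, 0.9368, 0.5351, 0.1083, -0.3236, -0.7403, -1.1224, -1.452, -1.7137, -1.8953, -1.9883].
λ_max=2, λ_min=-2*cos(pi/29); ϑ = −29·λ_min/(λ_max−λ_min) = 29*cos(pi/29)/(cos(pi/29) + 1).
ϑ(G) ≈ 14.45738.
Sandwich: α(G)=14 ≤ ϑ(G)=29*cos(pi/29)/(cos(pi/29) + 1) ≤ χ(Ḡ)=15 (both strict).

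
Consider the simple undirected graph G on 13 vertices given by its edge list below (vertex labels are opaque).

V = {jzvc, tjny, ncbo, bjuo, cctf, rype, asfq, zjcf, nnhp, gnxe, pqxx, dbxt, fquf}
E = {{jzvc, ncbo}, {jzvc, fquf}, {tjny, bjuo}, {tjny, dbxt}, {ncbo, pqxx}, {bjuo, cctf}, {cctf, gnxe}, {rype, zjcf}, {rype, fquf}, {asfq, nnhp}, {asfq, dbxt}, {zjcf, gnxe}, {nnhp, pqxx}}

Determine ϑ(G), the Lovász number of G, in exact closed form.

13*cos(pi/13)/(cos(pi/13) + 1)

Vertex dbxt has 2 neighbors: tjny, asfq.
deg(cctf) = 2; N(cctf) = {bjuo, gnxe}.
Vertex asfq has 2 neighbors: nnhp, dbxt.
Vertex rype has 2 neighbors: zjcf, fquf.
deg(v) = 2 for all v (|V|=13); the odd cycle C_{13}.
Distinct eigenvalues (to 5 d.p.): [2.0, 1.77091, 1.13613, 0.24107, -0.70921, -1.49702, -1.94188].
λ_max=2, λ_min=-2*cos(pi/13); ϑ = −13·λ_min/(λ_max−λ_min) = 13*cos(pi/13)/(cos(pi/13) + 1).
ϑ(G) ≈ 6.40417.
Sandwich: α(G)=6 ≤ ϑ(G)=13*cos(pi/13)/(cos(pi/13) + 1) ≤ χ(Ḡ)=7 (both strict).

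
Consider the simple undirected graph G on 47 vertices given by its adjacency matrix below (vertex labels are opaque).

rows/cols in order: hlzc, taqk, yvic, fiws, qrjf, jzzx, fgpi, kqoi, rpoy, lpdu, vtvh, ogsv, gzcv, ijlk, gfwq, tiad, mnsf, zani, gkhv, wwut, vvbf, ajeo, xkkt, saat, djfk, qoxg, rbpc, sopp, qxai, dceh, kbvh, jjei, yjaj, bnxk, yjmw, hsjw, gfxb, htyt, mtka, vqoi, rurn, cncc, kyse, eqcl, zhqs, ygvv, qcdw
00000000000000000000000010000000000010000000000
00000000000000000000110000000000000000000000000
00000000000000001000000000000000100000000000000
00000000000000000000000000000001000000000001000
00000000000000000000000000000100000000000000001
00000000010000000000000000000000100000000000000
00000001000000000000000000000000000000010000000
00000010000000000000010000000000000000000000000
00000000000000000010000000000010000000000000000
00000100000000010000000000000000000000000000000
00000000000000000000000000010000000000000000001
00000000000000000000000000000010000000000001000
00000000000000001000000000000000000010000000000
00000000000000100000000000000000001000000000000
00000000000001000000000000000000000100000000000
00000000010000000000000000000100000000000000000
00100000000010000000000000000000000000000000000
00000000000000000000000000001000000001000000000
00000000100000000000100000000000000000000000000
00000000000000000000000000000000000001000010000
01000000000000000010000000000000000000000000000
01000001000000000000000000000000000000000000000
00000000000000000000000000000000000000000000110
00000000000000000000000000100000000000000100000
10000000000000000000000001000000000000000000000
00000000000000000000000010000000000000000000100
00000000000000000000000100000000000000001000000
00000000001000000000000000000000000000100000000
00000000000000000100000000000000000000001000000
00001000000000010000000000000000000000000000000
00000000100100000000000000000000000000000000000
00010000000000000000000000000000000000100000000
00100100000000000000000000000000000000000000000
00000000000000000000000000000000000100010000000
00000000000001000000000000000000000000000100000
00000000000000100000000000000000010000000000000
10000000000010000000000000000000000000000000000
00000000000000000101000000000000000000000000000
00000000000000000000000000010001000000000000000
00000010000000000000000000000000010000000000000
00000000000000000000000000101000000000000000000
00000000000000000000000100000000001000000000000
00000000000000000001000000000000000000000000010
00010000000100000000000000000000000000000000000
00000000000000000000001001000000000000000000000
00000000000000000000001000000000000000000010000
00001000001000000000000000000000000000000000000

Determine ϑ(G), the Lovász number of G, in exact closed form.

47*cos(pi/47)/(cos(pi/47) + 1)

Vertex dceh has 2 neighbors: qrjf, tiad.
deg(kqoi) = 2; N(kqoi) = {fgpi, ajeo}.
Vertex lpdu has 2 neighbors: jzzx, tiad.
deg(yjaj) = 2; N(yjaj) = {yvic, jzzx}.
G on 47 vertices is 2-regular; this is C_{47}, the 47-cycle.
Distinct eigenvalues (to 3 d.p.): [2.0, 1.982, 1.929, 1.841, 1.721, 1.57, 1.39, 1.186, 0.961, 0.719, 0.464, 0.2, -0.067, -0.333, -0.593, -0.842, -1.076, -1.291, -1.483, -1.649, -1.785, -1.889, -1.96, -1.996].
With N=47: ϑ(G) = 47·(-(-1)*2*cos(pi/47))/(2−(-2*cos(pi/47))) = 47*cos(pi/47)/(cos(pi/47) + 1).
Numerically 23.473731493.
α=23, χ(Ḡ)=24; ϑ=47*cos(pi/47)/(cos(pi/47) + 1) lies between (both strict).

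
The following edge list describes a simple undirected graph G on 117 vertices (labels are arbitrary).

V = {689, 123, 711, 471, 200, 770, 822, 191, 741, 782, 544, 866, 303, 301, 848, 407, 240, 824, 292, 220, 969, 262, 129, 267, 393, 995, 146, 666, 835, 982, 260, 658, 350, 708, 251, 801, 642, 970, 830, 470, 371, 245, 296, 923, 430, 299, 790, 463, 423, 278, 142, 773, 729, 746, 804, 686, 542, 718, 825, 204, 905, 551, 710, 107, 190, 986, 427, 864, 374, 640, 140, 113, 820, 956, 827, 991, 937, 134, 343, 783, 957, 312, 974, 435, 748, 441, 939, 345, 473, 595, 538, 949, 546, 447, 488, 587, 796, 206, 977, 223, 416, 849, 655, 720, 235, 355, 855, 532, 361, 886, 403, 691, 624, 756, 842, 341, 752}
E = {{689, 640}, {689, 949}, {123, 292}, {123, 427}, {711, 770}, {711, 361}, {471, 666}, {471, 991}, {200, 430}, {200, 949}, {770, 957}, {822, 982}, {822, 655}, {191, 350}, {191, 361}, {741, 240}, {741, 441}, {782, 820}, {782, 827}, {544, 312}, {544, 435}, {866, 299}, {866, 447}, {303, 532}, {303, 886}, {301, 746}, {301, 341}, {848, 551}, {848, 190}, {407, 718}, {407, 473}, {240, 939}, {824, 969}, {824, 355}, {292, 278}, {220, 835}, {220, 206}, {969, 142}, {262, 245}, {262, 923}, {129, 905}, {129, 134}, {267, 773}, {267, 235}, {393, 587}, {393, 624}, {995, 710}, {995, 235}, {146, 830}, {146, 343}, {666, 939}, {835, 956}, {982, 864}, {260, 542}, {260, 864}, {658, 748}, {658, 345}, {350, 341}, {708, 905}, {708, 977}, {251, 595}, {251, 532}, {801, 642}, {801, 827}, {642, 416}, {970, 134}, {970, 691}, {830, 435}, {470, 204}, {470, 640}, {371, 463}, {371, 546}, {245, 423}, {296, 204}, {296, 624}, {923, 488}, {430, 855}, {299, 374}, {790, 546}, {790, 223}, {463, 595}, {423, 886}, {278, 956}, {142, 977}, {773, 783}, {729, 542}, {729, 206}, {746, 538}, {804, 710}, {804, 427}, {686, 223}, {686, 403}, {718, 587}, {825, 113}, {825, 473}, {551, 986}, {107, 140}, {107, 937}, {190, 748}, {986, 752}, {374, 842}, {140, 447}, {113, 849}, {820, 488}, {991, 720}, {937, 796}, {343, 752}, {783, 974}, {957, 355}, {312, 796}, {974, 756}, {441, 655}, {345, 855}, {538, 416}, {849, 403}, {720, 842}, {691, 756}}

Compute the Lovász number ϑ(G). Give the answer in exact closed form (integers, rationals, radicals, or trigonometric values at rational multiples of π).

117*cos(pi/117)/(cos(pi/117) + 1)

deg(666) = 2; N(666) = {471, 939}.
Vertex 393 has 2 neighbors: 587, 624.
Vertex 299 has 2 neighbors: 866, 374.
Vertex 240 has 2 neighbors: 741, 939.
Every vertex has degree 2 (N=117); connected 2-regular on 117 ⇒ C_{117}.
The 59 distinct eigenvalues: [2.0, 1.997, 1.988, 1.974, 1.954, 1.928, 1.897, 1.86, 1.818, 1.771, 1.718, 1.661, 1.599, 1.532, 1.461, 1.385, 1.306, 1.223, 1.136, 1.046, 0.953, 0.857, 0.759, 0.659, 0.556, 0.453, 0.347, 0.241, 0.134, 0.027, -0.081, -0.188, -0.294, -0.4, -0.505, -0.608, -0.709, -0.809, -0.906, -1.0, -1.092, -1.18, -1.265, -1.346, -1.424, -1.497, -1.566, -1.631, -1.69, -1.745, -1.795, -1.84, -1.879, -1.913, -1.942, -1.965, -1.982, -1.994, -1.999].
With N=117: ϑ(G) = 117·(-(-1)*2*cos(pi/117))/(2−(-2*cos(pi/117))) = 117*cos(pi/117)/(cos(pi/117) + 1).
ϑ(G) ≈ 58.48945.
Sandwich: α(G)=58 ≤ ϑ(G)=117*cos(pi/117)/(cos(pi/117) + 1) ≤ χ(Ḡ)=59 (both strict).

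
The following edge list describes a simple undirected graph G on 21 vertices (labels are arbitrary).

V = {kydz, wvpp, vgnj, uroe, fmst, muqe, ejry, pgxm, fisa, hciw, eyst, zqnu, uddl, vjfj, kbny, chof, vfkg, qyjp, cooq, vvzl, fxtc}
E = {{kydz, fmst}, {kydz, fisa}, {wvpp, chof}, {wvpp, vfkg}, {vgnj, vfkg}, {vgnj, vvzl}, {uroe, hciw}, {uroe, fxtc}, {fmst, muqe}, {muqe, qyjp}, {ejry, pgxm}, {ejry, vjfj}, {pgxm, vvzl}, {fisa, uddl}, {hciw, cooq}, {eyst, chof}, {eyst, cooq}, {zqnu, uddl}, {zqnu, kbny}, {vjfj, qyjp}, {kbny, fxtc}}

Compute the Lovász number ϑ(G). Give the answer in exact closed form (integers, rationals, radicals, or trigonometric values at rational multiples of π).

deg(vjfj) = 2; N(vjfj) = {ejry, qyjp}.
N(cooq) = {hciw, eyst}, |N(cooq)| = 2.
deg(muqe) = 2; N(muqe) = {fmst, qyjp}.
Vertex fisa has 2 neighbors: kydz, uddl.
2-regular, N=21; the odd cycle C_{21}.
Distinct eigenvalues (to 3 d.p.): [2.0, 1.911, 1.652, 1.247, 0.731, 0.149, -0.445, -1.0, -1.466, -1.802, -1.978].
With N=21: ϑ(G) = 21·(-(-1)*2*cos(pi/21))/(2−(-2*cos(pi/21))) = 21*cos(pi/21)/(cos(pi/21) + 1).
= 10.44103253… (decimal).
10 ≤ 21*cos(pi/21)/(cos(pi/21) + 1) ≤ 11: both strict.

21*cos(pi/21)/(cos(pi/21) + 1)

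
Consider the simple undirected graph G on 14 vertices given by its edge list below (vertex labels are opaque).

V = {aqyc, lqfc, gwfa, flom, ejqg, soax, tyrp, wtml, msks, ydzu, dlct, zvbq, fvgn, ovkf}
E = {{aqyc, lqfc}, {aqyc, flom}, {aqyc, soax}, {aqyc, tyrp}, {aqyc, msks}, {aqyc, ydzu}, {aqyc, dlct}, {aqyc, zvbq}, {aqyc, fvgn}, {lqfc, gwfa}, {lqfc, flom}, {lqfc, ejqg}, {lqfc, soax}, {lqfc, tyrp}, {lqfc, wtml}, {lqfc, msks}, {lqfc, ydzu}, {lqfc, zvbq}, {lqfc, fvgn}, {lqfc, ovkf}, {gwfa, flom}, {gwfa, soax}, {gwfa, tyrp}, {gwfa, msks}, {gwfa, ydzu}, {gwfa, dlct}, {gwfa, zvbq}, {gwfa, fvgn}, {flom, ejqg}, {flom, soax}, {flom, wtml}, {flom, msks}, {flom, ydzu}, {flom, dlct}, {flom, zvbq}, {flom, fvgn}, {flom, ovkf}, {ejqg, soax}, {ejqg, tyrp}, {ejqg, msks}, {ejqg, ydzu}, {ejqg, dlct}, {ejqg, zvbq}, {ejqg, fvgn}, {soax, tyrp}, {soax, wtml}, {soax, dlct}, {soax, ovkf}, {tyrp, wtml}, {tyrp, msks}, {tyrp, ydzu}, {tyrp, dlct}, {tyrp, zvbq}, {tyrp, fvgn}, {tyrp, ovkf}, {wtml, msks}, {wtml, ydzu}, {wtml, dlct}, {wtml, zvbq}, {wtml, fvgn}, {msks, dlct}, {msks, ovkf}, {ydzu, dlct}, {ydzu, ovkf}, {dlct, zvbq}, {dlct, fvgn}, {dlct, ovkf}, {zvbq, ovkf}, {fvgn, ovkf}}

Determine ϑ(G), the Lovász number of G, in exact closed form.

Vertex ovkf has 9 neighbors: lqfc, flom, soax, tyrp, msks, ydzu, dlct, zvbq, fvgn.
N(fvgn) = {aqyc, lqfc, gwfa, flom, ejqg, tyrp, wtml, dlct, ovkf}, |N(fvgn)| = 9.
deg(gwfa) = 9; N(gwfa) = {lqfc, flom, soax, tyrp, msks, ydzu, dlct, zvbq, fvgn}.
deg(wtml) = 9; N(wtml) = {lqfc, flom, soax, tyrp, msks, ydzu, dlct, zvbq, fvgn}.
K_{5,5,2,2} (perfect); ϑ(G) = α(G) = max{5,5,2,2} = 5.
ϑ(G) ≈ 5.00000.
5 ≤ 5 ≤ 5: collapsed.

5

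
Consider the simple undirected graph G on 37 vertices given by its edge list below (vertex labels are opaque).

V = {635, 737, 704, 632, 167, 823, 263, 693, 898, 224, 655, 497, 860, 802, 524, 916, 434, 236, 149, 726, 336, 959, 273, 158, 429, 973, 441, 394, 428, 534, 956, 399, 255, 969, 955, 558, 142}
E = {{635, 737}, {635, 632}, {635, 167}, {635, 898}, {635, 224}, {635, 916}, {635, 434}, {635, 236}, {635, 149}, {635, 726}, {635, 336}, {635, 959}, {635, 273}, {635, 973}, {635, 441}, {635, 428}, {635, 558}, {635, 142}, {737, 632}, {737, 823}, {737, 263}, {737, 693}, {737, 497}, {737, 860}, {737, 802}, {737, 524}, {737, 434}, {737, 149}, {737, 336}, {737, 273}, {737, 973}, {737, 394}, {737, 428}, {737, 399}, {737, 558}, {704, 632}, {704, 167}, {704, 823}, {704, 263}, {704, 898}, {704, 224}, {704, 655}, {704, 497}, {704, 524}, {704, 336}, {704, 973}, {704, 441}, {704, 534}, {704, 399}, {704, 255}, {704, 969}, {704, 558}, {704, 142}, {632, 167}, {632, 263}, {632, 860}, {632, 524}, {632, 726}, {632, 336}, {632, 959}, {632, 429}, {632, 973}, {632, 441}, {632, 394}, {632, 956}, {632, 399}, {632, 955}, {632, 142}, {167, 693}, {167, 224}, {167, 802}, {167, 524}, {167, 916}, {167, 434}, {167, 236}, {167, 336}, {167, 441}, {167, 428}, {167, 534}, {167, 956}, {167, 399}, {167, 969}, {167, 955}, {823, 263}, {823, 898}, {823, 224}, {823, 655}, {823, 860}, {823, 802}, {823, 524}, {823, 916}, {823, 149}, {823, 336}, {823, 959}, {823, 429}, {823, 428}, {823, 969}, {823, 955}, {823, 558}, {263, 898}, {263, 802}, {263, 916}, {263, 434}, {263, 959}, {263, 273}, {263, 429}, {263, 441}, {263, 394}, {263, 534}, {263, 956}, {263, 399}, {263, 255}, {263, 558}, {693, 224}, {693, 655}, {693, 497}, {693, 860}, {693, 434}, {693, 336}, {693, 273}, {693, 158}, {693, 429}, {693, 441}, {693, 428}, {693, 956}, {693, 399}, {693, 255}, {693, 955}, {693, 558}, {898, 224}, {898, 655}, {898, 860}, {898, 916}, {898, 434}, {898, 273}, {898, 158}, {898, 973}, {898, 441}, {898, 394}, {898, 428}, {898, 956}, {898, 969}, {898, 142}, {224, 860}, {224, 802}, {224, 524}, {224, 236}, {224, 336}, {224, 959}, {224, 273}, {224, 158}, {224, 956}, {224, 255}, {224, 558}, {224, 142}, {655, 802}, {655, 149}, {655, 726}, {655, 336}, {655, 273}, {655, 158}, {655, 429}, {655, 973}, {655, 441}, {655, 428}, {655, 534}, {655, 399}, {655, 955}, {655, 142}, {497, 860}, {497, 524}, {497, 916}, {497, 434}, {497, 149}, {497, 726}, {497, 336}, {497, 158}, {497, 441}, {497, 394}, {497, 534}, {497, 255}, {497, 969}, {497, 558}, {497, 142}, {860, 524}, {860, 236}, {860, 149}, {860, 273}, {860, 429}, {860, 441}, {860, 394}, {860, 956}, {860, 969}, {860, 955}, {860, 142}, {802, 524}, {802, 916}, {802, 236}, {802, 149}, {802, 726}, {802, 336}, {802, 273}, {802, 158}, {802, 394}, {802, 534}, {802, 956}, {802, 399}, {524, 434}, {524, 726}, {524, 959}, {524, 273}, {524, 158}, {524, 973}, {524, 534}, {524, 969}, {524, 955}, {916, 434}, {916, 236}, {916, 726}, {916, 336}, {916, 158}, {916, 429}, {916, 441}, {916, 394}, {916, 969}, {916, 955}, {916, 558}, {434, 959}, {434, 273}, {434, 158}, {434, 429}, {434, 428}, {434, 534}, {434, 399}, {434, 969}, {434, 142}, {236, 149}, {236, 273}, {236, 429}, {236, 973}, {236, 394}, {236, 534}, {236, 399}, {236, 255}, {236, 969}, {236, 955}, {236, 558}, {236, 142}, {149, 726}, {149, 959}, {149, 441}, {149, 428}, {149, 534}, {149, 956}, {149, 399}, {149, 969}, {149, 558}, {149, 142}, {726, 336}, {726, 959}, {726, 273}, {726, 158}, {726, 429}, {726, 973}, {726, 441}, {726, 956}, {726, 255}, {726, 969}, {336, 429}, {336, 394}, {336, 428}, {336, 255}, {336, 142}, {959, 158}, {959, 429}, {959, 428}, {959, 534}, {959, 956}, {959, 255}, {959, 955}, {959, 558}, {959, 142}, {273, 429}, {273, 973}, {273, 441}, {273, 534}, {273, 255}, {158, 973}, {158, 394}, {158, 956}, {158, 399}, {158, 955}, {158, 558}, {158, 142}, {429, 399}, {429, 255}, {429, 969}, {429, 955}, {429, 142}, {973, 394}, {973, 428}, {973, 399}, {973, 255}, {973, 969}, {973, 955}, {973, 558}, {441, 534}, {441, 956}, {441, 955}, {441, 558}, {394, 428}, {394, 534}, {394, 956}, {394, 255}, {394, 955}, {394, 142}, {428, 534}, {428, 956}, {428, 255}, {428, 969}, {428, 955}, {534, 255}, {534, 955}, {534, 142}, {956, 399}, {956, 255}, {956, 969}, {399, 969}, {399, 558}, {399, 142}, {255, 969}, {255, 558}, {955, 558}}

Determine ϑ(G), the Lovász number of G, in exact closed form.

sqrt(37)

Vertex 655 has 18 neighbors: 704, 823, 693, 898, 802, 149, 726, 336, 273, 158, 429, 973, 441, 428, 534, 399, 955, 142.
deg(973) = 18; N(973) = {635, 737, 704, 632, 898, 655, 524, 236, 726, 273, 158, 394, 428, 399, 255, 969, 955, 558}.
N(273) = {635, 737, 263, 693, 898, 224, 655, 860, 802, 524, 434, 236, 726, 429, 973, 441, 534, 255}, |N(273)| = 18.
Vertex 969 has 18 neighbors: 704, 167, 823, 898, 497, 860, 524, 916, 434, 236, 149, 726, 429, 973, 428, 956, 399, 255.
deg(v) = 18 for all v (|V|=37); SR(37,18,8,9) — a Paley graph.
A has 3 distinct eigenvalues ≈ [18.0, 2.54138, -3.54138].
Lovász: ϑ = −37(-sqrt(37)/2 - 1/2)/(18+-(-sqrt(37)/2 - 1/2)) = sqrt(37).
Numerically 6.082763.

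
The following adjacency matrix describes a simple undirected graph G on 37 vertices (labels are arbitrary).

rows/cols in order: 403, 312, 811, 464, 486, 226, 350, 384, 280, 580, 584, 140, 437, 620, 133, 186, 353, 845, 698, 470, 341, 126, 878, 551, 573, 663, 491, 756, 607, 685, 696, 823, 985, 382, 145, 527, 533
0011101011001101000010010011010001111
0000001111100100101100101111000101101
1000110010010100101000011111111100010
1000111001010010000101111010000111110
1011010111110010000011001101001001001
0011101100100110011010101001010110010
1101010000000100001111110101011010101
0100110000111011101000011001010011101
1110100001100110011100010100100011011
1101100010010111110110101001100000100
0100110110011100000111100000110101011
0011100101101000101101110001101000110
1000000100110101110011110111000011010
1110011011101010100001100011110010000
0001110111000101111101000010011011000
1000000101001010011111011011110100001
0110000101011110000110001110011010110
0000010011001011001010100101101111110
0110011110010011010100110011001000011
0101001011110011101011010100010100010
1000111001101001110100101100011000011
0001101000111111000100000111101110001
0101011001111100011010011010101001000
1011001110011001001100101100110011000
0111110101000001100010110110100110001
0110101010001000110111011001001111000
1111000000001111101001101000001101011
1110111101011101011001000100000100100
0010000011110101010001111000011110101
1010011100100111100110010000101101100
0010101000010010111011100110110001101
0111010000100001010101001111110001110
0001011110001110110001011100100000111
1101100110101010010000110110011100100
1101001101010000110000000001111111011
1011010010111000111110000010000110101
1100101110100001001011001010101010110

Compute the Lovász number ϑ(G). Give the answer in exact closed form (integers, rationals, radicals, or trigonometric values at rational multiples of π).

sqrt(37)

Vertex 312 has 18 neighbors: 350, 384, 280, 580, 584, 620, 353, 698, 470, 878, 573, 663, 491, 756, 823, 382, 145, 533.
deg(527) = 18; N(527) = {403, 811, 464, 226, 280, 584, 140, 437, 353, 845, 698, 470, 341, 491, 823, 985, 145, 533}.
deg(126) = 18; N(126) = {464, 486, 350, 584, 140, 437, 620, 133, 186, 470, 663, 491, 756, 607, 696, 823, 985, 533}.
N(756) = {403, 312, 811, 486, 226, 350, 384, 580, 140, 437, 620, 186, 845, 698, 126, 663, 823, 145}, |N(756)| = 18.
18-regular, N=37; Paley(37): SR with (k,λ,μ)=(18,8,9).
A has 3 distinct eigenvalues ≈ [18.0, 2.5414, -3.5414].
Lovász (edge-transitive): ϑ = −37·(-sqrt(37)/2 - 1/2)/((18)−(-sqrt(37)/2 - 1/2)) = sqrt(37).
ϑ(G) ≈ 6.0828.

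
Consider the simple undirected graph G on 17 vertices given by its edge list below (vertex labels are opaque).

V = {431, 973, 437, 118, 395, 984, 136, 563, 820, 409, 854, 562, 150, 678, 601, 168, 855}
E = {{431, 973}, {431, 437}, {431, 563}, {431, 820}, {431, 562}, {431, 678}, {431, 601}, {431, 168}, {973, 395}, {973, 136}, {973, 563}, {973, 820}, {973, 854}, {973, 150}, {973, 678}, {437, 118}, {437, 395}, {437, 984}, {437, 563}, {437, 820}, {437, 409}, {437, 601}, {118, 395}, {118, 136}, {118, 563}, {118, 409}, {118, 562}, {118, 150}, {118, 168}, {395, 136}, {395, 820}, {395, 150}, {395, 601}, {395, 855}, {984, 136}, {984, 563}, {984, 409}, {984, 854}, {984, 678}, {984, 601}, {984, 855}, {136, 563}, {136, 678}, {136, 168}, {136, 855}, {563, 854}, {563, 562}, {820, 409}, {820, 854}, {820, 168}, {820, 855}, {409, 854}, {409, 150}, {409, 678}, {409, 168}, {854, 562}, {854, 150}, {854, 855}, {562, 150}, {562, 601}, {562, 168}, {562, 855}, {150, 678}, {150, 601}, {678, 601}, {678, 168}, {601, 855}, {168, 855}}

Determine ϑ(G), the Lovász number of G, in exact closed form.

sqrt(17)

Vertex 150 has 8 neighbors: 973, 118, 395, 409, 854, 562, 678, 601.
Vertex 854 has 8 neighbors: 973, 984, 563, 820, 409, 562, 150, 855.
Vertex 678 has 8 neighbors: 431, 973, 984, 136, 409, 150, 601, 168.
deg(973) = 8; N(973) = {431, 395, 136, 563, 820, 854, 150, 678}.
8-regular, N=17; strongly regular (17,8,3,4).
Distinct eigenvalues (to 3 d.p.): [8.0, 1.562, -2.562].
λ_max=8, λ_min=-sqrt(17)/2 - 1/2; ϑ = −17·λ_min/(λ_max−λ_min) = sqrt(17).
= 4.123106… (decimal).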